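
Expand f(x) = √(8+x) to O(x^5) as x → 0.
2*sqrt(2) + sqrt(2)*x/8 - sqrt(2)*x**2/256 + sqrt(2)*x**3/4096 - 5*sqrt(2)*x**4/262144 + O(x**5)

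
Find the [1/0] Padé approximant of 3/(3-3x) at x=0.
x + 1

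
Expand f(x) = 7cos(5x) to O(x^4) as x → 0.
7 - 175*x**2/2 + O(x**4)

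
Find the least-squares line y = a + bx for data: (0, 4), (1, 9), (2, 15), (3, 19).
a = 41/10, b = 51/10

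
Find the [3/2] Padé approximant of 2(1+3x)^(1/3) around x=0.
(14*x**3/15 + 42*x**2/5 + 42*x/5 + 2)/(2*x**2 + 16*x/5 + 1)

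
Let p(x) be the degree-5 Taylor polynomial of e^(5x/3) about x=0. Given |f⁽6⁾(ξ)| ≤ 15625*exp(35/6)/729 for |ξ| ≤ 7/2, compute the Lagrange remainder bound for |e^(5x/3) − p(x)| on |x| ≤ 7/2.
367653125*exp(35/6)/6718464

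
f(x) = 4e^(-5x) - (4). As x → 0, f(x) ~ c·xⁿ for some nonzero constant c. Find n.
1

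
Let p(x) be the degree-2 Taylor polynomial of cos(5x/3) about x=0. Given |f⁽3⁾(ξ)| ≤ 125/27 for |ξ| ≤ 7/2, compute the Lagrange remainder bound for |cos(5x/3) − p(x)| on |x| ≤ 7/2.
42875/1296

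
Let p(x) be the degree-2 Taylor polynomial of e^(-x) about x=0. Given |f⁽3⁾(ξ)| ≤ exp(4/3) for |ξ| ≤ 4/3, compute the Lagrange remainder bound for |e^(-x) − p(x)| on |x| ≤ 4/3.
32*exp(4/3)/81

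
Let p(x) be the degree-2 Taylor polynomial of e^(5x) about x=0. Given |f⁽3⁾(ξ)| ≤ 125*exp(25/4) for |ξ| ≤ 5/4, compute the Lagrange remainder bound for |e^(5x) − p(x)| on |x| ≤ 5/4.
15625*exp(25/4)/384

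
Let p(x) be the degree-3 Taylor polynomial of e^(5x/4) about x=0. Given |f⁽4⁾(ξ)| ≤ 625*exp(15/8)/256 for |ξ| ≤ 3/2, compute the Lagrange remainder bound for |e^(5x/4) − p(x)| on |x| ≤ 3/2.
16875*exp(15/8)/32768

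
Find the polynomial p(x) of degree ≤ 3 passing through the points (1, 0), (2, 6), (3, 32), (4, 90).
2*x**3 - 2*x**2 - 2*x + 2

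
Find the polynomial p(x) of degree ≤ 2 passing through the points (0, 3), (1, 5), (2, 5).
-x**2 + 3*x + 3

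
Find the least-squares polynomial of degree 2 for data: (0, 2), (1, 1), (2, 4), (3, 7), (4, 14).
66/35 + (-11/7)x + (8/7)x²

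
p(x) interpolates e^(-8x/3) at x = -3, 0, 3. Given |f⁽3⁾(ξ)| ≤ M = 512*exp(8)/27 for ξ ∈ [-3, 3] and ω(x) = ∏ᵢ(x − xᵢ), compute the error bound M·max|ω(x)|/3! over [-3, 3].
512*sqrt(3)*exp(8)/27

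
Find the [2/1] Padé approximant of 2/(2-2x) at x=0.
1/(1 - x)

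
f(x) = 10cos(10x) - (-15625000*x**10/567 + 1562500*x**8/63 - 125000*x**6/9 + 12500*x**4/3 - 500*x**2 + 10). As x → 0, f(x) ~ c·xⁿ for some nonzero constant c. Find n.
12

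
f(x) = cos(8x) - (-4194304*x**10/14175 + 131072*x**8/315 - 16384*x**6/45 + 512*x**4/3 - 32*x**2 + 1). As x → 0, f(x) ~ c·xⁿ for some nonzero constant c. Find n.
12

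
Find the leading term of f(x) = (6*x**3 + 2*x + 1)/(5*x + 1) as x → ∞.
6*x**2/5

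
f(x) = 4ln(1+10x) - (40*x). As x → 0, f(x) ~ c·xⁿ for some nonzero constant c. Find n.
2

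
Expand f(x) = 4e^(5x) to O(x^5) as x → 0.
4 + 20*x + 50*x**2 + 250*x**3/3 + 625*x**4/6 + O(x**5)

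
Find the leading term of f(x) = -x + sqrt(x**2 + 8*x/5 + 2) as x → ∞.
4/5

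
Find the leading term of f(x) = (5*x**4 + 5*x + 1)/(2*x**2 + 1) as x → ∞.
5*x**2/2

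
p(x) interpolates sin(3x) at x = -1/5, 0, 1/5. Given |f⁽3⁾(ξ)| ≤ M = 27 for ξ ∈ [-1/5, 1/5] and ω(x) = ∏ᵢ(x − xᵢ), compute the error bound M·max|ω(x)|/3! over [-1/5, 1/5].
sqrt(3)/125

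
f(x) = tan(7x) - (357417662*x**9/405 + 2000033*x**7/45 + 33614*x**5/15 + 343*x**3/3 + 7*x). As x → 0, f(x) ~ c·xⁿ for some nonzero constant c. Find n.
11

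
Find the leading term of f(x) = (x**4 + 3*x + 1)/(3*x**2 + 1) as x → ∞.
x**2/3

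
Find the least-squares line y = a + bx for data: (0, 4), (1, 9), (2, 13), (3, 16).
a = 9/2, b = 4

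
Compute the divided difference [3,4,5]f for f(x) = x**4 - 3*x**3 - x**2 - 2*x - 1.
60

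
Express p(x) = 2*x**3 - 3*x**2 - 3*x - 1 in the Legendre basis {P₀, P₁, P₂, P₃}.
(-2)P₀ + (-9/5)P₁ + (-2)P₂ + (4/5)P₃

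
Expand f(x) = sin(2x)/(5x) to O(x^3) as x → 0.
2/5 - 4*x**2/15 + O(x**3)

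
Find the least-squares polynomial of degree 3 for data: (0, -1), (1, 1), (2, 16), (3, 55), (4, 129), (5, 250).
-65/63 + (-95/189)x + (187/252)x² + (203/108)x³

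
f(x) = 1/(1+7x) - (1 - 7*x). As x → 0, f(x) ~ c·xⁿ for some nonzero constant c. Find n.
2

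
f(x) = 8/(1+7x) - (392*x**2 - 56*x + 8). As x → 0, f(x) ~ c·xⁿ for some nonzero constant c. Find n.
3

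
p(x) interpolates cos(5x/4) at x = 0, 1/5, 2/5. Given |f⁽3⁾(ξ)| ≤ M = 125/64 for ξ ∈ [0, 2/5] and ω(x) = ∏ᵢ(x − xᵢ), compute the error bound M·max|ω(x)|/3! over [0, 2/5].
sqrt(3)/1728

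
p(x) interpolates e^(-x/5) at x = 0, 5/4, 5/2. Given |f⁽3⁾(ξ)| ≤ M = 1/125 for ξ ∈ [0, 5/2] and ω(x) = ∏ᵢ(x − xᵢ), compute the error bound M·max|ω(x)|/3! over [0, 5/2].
sqrt(3)/1728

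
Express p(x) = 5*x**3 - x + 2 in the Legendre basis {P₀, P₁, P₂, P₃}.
(2)P₀ + (2)P₁ + (2)P₃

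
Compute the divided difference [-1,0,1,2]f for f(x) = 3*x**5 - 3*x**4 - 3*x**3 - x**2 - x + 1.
6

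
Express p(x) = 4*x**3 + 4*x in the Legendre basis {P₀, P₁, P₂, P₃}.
(32/5)P₁ + (8/5)P₃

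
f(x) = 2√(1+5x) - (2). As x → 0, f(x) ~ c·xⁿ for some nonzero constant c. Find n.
1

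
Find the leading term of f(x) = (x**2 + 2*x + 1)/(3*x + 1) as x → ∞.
x/3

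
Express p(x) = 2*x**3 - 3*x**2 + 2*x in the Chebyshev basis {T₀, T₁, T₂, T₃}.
(-3/2)T₀ + (7/2)T₁ + (-3/2)T₂ + (1/2)T₃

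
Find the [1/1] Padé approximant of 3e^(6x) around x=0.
(9*x + 3)/(1 - 3*x)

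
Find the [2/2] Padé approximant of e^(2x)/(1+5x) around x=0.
(122*x**2/171 + 77*x/57 + 1)/(-553*x**2/171 + 248*x/57 + 1)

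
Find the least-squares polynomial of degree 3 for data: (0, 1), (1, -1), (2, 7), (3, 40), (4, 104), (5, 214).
15/14 + (-379/84)x + (1/4)x² + (11/6)x³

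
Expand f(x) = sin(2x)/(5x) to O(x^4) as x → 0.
2/5 - 4*x**2/15 + O(x**4)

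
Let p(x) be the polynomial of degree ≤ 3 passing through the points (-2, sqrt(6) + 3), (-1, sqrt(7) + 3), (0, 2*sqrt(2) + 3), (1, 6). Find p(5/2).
-189*sqrt(2)/8 - 35*sqrt(6)/16 + 135*sqrt(7)/16 + 363/16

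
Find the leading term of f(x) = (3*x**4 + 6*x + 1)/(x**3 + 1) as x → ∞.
3*x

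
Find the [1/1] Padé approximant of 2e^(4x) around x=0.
(4*x + 2)/(1 - 2*x)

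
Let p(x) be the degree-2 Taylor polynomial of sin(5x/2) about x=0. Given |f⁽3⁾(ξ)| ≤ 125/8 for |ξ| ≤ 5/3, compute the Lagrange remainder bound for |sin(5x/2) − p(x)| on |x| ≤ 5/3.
15625/1296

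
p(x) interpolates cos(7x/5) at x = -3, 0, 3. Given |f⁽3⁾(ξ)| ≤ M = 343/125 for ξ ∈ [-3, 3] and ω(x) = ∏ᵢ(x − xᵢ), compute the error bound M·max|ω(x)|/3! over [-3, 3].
343*sqrt(3)/125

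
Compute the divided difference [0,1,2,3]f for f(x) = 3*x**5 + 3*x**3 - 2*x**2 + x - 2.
78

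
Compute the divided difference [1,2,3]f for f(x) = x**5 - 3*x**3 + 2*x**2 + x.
74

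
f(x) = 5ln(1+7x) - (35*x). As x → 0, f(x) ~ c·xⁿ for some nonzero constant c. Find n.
2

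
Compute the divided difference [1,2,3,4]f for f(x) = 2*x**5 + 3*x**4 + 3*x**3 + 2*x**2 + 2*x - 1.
163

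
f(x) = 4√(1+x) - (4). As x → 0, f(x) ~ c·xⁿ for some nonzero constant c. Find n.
1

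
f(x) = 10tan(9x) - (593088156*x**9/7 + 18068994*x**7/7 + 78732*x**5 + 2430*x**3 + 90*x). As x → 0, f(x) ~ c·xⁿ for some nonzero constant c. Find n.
11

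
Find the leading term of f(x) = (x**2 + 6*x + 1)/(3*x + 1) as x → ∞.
x/3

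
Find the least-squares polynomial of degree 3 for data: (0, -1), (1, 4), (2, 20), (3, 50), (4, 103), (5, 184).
-10/9 + (536/189)x + (104/63)x² + (28/27)x³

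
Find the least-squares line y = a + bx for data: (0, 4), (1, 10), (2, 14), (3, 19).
a = 22/5, b = 49/10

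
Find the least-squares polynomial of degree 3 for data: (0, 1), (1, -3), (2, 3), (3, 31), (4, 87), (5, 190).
52/63 + (-824/189)x + (-35/36)x² + (203/108)x³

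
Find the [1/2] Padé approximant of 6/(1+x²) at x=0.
6/(x**2 + 1)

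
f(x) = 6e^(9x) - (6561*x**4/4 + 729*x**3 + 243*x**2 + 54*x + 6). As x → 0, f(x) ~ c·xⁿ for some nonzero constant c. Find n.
5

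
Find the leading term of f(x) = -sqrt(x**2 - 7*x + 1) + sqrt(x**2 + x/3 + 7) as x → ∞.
11/3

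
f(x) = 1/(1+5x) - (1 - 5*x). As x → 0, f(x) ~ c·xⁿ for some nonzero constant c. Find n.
2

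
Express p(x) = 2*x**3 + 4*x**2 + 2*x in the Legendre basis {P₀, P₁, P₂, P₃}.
(4/3)P₀ + (16/5)P₁ + (8/3)P₂ + (4/5)P₃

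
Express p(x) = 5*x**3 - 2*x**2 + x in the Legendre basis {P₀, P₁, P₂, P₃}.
(-2/3)P₀ + (4)P₁ + (-4/3)P₂ + (2)P₃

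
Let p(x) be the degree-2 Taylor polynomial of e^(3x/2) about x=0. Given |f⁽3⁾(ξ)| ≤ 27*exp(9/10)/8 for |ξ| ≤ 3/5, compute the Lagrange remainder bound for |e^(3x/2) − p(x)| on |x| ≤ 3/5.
243*exp(9/10)/2000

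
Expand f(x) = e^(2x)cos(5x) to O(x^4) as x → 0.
1 + 2*x - 21*x**2/2 - 71*x**3/3 + O(x**4)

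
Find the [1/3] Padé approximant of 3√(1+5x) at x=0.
(105*x/8 + 3)/(125*x**3/64 - 25*x**2/16 + 15*x/8 + 1)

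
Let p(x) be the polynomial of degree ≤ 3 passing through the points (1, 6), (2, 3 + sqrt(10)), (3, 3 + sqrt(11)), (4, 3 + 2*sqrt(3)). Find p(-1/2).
-189*sqrt(10)/16 - 35*sqrt(3)/8 + 363/16 + 135*sqrt(11)/16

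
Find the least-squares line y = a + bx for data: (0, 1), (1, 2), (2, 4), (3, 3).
a = 13/10, b = 4/5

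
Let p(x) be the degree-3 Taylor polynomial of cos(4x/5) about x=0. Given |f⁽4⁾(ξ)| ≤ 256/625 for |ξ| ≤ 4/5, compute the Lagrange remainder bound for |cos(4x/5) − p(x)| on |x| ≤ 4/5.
8192/1171875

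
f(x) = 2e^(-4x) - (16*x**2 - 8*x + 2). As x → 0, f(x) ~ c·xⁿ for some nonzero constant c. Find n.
3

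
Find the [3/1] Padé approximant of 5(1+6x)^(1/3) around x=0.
(-40*x**3/3 + 20*x**2 + 30*x + 5)/(4*x + 1)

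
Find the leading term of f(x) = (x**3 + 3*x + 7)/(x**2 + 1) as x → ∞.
x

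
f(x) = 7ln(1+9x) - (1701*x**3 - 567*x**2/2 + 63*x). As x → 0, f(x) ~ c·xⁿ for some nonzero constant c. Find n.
4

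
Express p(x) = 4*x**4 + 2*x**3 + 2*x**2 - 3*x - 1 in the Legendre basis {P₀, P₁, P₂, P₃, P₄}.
(7/15)P₀ + (-9/5)P₁ + (76/21)P₂ + (4/5)P₃ + (32/35)P₄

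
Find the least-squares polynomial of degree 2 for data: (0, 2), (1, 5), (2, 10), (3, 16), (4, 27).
78/35 + (87/70)x + (17/14)x²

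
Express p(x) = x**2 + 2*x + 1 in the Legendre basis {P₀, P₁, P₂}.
(4/3)P₀ + (2)P₁ + (2/3)P₂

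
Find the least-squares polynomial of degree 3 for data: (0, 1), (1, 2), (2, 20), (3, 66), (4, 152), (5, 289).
125/126 + (-2687/756)x + (97/36)x² + (103/54)x³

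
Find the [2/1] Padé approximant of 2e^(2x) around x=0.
(4*x**2/3 + 8*x/3 + 2)/(1 - 2*x/3)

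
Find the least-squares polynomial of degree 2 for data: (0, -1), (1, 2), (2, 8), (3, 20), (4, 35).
-32/35 + (3/7)x + (15/7)x²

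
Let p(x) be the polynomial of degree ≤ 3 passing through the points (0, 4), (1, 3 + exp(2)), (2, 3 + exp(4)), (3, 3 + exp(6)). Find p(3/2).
-exp(6)/16 + 47/16 + 9*exp(2)/16 + 9*exp(4)/16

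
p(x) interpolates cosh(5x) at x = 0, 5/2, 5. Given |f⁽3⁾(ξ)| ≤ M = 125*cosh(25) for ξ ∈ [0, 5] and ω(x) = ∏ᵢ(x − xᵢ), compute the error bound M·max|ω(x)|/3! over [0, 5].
15625*sqrt(3)*cosh(25)/216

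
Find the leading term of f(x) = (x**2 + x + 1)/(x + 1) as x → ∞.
x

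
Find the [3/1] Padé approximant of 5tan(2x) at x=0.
40*x**3/3 + 10*x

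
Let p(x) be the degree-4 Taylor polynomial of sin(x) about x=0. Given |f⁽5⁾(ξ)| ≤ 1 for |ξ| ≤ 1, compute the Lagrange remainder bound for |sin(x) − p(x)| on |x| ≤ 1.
1/120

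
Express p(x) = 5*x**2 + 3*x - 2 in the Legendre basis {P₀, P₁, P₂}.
(-1/3)P₀ + (3)P₁ + (10/3)P₂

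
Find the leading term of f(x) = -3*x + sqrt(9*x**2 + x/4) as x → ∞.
1/24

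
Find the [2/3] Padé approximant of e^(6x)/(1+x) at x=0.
(6*x**2/5 + 9*x/5 + 1)/(-12*x**3/5 + 21*x**2/5 - 16*x/5 + 1)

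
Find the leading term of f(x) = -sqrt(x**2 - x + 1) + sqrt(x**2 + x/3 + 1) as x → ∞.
2/3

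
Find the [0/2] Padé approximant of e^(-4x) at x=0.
1/(8*x**2 + 4*x + 1)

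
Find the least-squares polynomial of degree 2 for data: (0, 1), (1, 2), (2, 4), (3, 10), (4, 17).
38/35 + (-4/7)x + (8/7)x²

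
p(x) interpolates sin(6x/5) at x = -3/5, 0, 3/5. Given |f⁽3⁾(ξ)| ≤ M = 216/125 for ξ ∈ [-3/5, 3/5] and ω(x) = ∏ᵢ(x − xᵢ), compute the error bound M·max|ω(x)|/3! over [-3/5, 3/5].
216*sqrt(3)/15625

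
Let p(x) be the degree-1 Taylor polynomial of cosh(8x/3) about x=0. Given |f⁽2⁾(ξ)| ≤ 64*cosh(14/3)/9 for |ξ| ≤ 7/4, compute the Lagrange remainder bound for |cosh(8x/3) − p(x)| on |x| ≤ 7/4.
98*cosh(14/3)/9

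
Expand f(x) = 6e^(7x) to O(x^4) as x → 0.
6 + 42*x + 147*x**2 + 343*x**3 + O(x**4)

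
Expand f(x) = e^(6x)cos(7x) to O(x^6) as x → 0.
1 + 6*x - 13*x**2/2 - 111*x**3 - 6887*x**4/24 - 4339*x**5/20 + O(x**6)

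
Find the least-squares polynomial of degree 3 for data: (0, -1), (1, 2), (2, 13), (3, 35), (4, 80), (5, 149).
-127/126 + (1399/756)x + (67/252)x² + (29/27)x³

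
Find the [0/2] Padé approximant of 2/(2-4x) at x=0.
1/(1 - 2*x)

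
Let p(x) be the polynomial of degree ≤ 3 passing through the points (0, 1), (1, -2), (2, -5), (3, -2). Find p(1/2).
-1/8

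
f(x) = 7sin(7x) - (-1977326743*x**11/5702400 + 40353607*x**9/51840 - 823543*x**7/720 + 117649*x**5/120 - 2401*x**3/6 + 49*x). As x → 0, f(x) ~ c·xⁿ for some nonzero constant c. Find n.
13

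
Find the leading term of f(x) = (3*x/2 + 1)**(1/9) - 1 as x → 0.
x/6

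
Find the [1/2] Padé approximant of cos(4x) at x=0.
1/(8*x**2 + 1)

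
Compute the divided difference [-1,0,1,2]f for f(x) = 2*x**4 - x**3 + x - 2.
3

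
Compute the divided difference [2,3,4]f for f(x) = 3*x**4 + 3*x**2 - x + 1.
168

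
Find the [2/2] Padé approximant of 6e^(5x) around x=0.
(25*x**2/2 + 15*x + 6)/(25*x**2/12 - 5*x/2 + 1)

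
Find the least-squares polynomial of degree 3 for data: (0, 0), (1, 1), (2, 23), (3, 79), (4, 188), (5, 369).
-5/21 + (-95/63)x + (13/21)x² + (26/9)x³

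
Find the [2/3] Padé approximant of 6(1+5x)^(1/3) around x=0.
(175*x**2/3 + 40*x + 6)/(-125*x**3/162 + 25*x**2/6 + 5*x + 1)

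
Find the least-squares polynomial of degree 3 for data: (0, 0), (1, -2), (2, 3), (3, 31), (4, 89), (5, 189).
25/126 + (-3025/756)x + (-181/252)x² + (49/27)x³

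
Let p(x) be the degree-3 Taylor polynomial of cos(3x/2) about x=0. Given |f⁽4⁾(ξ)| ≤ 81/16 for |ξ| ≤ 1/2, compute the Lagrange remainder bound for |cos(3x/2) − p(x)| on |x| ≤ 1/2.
27/2048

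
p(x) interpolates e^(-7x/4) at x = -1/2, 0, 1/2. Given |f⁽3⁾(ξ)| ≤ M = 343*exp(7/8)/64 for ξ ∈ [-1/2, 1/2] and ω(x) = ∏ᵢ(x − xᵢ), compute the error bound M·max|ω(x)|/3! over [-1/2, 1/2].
343*sqrt(3)*exp(7/8)/13824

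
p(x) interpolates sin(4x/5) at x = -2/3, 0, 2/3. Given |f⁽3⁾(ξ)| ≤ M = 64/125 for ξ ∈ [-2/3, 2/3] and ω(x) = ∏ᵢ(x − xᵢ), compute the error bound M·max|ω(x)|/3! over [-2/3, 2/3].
512*sqrt(3)/91125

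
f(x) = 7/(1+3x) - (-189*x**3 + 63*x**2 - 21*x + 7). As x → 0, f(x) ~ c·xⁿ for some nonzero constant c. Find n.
4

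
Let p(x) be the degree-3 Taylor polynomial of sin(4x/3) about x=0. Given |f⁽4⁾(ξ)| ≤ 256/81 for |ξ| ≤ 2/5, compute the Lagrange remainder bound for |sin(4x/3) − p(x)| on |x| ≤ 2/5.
512/151875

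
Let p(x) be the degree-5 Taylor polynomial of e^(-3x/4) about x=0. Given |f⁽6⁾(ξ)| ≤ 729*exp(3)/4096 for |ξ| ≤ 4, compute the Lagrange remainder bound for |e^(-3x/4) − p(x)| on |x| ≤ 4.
81*exp(3)/80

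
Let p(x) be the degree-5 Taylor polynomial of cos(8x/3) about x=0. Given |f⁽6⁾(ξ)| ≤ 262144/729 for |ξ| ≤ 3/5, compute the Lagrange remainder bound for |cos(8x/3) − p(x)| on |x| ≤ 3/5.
16384/703125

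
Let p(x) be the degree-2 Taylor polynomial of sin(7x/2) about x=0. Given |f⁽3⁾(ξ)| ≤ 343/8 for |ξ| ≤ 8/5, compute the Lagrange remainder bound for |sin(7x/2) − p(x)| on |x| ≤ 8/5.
10976/375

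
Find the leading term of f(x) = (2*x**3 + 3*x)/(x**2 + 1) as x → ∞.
2*x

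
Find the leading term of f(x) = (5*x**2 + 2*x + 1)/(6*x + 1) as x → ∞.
5*x/6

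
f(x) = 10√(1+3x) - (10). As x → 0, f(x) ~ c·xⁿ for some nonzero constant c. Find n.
1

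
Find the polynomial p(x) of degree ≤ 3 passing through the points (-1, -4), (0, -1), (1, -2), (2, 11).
3*x**3 - 2*x**2 - 2*x - 1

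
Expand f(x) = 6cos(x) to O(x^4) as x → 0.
6 - 3*x**2 + O(x**4)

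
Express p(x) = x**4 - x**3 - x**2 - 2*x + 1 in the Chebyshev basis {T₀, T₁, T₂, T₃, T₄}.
(7/8)T₀ + (-11/4)T₁ + (-1/4)T₃ + (1/8)T₄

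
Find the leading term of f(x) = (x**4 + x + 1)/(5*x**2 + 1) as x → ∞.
x**2/5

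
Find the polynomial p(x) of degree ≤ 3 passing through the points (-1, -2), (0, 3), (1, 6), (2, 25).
3*x**3 - x**2 + x + 3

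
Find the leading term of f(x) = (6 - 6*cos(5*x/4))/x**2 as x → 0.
75/16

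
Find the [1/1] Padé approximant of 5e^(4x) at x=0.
(10*x + 5)/(1 - 2*x)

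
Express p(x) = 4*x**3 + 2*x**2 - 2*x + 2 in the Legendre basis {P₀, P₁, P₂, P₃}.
(8/3)P₀ + (2/5)P₁ + (4/3)P₂ + (8/5)P₃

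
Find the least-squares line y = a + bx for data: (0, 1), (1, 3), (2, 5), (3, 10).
a = 2/5, b = 29/10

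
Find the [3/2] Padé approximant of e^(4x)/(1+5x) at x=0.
(4556*x**3/1515 + 2082*x**2/505 + 3069*x/1010 + 1)/(-4887*x**2/1010 + 4079*x/1010 + 1)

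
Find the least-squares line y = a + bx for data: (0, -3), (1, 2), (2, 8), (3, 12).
a = -29/10, b = 51/10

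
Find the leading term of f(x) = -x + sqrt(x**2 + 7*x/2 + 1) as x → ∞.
7/4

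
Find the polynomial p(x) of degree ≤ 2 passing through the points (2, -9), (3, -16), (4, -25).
-x**2 - 2*x - 1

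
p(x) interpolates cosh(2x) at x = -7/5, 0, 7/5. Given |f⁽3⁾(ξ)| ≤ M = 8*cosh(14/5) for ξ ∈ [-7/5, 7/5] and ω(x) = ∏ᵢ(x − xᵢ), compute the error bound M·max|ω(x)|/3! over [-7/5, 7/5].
2744*sqrt(3)*cosh(14/5)/3375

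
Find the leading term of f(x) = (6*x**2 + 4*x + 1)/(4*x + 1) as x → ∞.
3*x/2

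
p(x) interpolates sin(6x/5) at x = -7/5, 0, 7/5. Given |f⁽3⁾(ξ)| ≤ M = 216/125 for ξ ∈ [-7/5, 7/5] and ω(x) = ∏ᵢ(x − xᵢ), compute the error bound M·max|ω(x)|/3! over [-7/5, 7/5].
2744*sqrt(3)/15625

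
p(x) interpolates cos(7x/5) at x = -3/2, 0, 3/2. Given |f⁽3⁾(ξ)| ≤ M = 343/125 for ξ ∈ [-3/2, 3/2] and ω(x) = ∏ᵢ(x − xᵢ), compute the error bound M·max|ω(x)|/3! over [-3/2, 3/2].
343*sqrt(3)/1000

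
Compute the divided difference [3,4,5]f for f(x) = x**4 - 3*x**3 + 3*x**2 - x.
64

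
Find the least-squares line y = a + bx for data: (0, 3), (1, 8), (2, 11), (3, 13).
a = 19/5, b = 33/10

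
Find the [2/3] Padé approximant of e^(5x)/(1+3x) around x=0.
(425*x**2/172 + 110*x/43 + 1)/(1375*x**3/258 - 885*x**2/172 + 24*x/43 + 1)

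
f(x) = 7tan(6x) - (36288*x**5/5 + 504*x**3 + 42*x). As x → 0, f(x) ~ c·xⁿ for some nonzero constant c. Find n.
7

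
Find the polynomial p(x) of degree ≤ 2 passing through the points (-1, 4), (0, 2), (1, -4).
-2*x**2 - 4*x + 2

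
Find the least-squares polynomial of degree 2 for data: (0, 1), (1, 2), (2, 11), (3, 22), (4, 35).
11/35 + (48/35)x + (13/7)x²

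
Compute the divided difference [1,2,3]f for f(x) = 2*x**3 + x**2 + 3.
13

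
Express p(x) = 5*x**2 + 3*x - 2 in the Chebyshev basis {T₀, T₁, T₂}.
(1/2)T₀ + (3)T₁ + (5/2)T₂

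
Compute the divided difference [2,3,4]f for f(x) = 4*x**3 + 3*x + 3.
36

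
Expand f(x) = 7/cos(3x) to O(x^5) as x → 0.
7 + 63*x**2/2 + 945*x**4/8 + O(x**5)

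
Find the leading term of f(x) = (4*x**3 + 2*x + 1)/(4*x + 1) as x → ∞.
x**2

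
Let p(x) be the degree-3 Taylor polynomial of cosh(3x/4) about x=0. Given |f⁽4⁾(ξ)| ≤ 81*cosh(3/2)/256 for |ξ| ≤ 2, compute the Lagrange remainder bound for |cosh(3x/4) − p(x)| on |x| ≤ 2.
27*cosh(3/2)/128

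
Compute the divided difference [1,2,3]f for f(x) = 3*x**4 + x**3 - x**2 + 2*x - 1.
80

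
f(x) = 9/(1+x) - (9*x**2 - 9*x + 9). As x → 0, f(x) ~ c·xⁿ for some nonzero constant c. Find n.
3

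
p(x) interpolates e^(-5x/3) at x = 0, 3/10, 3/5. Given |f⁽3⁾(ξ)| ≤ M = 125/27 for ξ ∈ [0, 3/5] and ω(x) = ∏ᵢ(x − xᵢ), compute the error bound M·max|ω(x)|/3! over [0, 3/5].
sqrt(3)/216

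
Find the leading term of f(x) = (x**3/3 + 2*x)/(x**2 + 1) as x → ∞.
x/3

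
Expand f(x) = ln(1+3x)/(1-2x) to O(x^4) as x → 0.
3*x + 3*x**2/2 + 12*x**3 + O(x**4)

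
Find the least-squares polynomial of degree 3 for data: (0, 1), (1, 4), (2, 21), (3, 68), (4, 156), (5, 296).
151/126 + (-1297/756)x + (229/126)x² + (223/108)x³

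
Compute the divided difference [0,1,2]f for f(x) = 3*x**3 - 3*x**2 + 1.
6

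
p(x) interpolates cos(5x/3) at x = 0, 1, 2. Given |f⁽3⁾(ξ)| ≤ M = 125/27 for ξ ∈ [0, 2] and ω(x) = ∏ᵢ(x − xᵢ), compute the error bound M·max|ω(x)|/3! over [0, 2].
125*sqrt(3)/729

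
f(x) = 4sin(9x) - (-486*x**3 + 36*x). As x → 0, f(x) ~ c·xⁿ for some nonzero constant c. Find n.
5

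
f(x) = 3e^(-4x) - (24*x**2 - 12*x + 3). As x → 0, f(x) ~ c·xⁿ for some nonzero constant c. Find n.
3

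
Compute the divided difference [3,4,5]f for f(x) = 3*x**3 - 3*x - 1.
36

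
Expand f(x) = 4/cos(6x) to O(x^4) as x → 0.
4 + 72*x**2 + O(x**4)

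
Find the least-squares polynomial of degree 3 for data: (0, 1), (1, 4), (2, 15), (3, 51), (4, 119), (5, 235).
10/9 + (292/189)x + (-299/252)x² + (221/108)x³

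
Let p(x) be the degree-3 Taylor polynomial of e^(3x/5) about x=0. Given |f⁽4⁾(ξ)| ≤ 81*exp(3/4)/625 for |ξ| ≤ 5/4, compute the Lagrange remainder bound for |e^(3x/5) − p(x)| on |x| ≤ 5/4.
27*exp(3/4)/2048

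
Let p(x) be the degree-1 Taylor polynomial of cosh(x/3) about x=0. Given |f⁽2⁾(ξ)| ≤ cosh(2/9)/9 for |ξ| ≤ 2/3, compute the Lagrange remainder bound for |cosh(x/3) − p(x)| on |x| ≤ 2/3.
2*cosh(2/9)/81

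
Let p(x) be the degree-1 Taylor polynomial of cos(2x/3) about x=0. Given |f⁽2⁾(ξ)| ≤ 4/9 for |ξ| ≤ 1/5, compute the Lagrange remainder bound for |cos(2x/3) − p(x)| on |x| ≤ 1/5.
2/225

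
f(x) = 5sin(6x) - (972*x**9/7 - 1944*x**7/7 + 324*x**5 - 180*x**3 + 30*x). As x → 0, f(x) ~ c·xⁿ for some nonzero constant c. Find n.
11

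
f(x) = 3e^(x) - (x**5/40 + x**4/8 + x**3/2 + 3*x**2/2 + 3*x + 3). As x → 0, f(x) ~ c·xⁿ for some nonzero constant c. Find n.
6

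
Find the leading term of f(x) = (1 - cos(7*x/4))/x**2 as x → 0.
49/32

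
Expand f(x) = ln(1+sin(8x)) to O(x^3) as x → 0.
8*x - 32*x**2 + O(x**3)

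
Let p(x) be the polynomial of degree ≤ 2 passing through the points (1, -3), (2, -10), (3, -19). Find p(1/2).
-1/4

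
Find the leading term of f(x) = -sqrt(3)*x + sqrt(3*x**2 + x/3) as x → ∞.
sqrt(3)/18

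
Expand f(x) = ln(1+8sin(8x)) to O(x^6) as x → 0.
64*x - 2048*x**2 + 260096*x**3/3 - 12451840*x**4/3 + 635863040*x**5/3 + O(x**6)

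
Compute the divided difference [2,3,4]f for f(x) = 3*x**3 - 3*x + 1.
27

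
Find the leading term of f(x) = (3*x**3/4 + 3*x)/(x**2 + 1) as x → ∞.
3*x/4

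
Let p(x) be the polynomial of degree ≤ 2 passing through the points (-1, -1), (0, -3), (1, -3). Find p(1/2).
-13/4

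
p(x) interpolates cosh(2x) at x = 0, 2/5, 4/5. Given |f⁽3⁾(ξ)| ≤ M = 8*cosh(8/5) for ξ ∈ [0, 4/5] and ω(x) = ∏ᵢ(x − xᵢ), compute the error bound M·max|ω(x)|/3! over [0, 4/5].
64*sqrt(3)*cosh(8/5)/3375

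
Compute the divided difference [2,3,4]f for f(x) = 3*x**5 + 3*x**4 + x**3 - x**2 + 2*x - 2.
1028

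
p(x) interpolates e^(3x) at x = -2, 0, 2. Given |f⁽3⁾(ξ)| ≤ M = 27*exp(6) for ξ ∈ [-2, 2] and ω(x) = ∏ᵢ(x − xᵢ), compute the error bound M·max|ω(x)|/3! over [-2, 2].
8*sqrt(3)*exp(6)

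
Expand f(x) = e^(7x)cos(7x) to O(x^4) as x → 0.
1 + 7*x - 343*x**3/3 + O(x**4)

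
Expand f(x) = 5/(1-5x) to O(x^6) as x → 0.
5 + 25*x + 125*x**2 + 625*x**3 + 3125*x**4 + 15625*x**5 + O(x**6)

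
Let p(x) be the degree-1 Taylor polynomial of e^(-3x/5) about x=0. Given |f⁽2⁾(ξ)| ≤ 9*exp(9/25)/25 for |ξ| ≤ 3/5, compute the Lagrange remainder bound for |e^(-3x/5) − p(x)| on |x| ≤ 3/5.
81*exp(9/25)/1250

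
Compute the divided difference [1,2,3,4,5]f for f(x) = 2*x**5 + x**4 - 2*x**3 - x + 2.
31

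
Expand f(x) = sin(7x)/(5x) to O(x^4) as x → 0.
7/5 - 343*x**2/30 + O(x**4)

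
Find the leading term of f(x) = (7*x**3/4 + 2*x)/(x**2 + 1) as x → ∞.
7*x/4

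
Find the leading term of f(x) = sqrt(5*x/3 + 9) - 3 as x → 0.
5*x/18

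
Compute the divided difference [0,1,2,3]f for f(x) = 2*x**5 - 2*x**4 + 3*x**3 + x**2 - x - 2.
41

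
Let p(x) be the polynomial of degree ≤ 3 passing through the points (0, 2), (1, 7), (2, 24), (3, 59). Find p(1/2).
27/8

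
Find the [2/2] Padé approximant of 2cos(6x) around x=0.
(2 - 30*x**2)/(3*x**2 + 1)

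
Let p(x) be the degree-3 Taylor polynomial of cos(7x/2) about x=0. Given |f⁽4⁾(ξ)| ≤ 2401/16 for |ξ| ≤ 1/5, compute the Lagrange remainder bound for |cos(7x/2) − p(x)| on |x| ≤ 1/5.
2401/240000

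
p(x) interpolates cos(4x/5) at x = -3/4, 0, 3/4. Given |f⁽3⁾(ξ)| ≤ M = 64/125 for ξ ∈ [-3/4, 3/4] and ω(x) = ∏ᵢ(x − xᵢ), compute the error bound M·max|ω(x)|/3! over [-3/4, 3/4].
sqrt(3)/125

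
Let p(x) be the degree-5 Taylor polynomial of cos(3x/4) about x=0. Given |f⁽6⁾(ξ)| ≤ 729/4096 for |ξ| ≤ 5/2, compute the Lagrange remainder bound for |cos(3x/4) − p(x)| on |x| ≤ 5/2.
253125/4194304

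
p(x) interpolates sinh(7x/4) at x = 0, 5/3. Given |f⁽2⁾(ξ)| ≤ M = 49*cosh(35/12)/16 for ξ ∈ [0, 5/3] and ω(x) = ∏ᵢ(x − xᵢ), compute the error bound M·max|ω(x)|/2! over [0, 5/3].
1225*cosh(35/12)/1152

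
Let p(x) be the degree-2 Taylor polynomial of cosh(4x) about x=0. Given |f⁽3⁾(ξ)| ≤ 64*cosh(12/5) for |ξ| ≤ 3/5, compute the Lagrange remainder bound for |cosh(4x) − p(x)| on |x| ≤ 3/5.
288*cosh(12/5)/125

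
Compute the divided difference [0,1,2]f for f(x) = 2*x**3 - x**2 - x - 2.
5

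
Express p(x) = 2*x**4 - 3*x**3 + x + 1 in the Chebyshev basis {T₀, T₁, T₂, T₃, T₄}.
(7/4)T₀ + (-5/4)T₁ + T₂ + (-3/4)T₃ + (1/4)T₄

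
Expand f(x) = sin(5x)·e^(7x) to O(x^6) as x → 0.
5*x + 35*x**2 + 305*x**3/3 + 140*x**4 + 95*x**5/6 + O(x**6)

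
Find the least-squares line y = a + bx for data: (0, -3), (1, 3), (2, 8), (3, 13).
a = -27/10, b = 53/10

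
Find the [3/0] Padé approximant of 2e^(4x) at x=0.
64*x**3/3 + 16*x**2 + 8*x + 2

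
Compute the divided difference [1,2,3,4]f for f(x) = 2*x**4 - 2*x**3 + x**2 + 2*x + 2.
18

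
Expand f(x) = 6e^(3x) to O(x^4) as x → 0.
6 + 18*x + 27*x**2 + 27*x**3 + O(x**4)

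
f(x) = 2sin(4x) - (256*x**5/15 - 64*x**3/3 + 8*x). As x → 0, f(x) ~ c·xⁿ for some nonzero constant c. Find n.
7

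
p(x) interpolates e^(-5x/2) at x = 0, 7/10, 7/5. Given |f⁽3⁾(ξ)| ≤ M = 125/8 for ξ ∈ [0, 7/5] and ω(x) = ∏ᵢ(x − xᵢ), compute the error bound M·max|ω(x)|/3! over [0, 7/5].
343*sqrt(3)/1728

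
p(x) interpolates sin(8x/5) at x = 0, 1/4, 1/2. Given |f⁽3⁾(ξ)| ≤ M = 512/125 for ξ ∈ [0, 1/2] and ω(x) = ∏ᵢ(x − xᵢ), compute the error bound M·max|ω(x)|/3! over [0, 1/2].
8*sqrt(3)/3375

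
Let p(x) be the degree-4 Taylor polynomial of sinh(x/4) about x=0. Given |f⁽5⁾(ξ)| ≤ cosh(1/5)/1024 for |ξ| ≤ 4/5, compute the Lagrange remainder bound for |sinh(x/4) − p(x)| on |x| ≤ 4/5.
cosh(1/5)/375000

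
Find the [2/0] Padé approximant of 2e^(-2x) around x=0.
4*x**2 - 4*x + 2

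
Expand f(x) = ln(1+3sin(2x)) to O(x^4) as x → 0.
6*x - 18*x**2 + 68*x**3 + O(x**4)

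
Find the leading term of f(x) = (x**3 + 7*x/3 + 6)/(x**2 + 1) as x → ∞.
x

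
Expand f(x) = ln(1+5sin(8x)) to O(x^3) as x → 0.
40*x - 800*x**2 + O(x**3)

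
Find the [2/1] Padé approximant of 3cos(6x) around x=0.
3 - 54*x**2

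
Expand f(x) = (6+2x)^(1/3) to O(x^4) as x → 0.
6**(1/3) + 6**(1/3)*x/9 - 6**(1/3)*x**2/81 + 5*6**(1/3)*x**3/2187 + O(x**4)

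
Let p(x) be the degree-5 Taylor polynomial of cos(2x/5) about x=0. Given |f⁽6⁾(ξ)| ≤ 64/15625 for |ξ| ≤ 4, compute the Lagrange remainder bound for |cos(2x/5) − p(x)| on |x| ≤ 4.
16384/703125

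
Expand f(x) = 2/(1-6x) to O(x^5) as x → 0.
2 + 12*x + 72*x**2 + 432*x**3 + 2592*x**4 + O(x**5)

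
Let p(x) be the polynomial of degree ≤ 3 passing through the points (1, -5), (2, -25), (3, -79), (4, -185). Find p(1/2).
-17/8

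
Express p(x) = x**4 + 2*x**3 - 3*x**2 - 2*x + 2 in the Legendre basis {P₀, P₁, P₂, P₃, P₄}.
(6/5)P₀ + (-4/5)P₁ + (-10/7)P₂ + (4/5)P₃ + (8/35)P₄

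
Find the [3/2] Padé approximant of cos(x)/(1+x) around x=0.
(7*x**3/12 - 7*x**2/12 - x + 1)/(1 - 13*x**2/12)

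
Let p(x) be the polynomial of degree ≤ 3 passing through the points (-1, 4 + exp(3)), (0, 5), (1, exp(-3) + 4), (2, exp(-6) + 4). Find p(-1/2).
(-5*exp(3) + 1 + (79 + 5*exp(3))*exp(6))*exp(-6)/16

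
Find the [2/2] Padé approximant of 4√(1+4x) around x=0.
(20*x**2 + 20*x + 4)/(x**2 + 3*x + 1)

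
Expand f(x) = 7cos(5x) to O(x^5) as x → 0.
7 - 175*x**2/2 + 4375*x**4/24 + O(x**5)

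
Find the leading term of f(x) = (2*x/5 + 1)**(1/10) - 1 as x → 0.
x/25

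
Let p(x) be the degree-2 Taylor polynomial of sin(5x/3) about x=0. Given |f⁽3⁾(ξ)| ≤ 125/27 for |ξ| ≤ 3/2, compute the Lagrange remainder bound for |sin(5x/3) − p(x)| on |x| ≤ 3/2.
125/48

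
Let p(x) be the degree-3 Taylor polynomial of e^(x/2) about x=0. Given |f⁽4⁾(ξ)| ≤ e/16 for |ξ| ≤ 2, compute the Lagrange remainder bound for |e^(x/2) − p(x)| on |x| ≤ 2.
e/24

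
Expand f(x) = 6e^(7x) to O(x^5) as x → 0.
6 + 42*x + 147*x**2 + 343*x**3 + 2401*x**4/4 + O(x**5)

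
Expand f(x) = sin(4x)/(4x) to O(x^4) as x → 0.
1 - 8*x**2/3 + O(x**4)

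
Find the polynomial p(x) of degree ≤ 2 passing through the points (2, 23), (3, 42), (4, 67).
3*x**2 + 4*x + 3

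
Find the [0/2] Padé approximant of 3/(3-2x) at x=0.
1/(1 - 2*x/3)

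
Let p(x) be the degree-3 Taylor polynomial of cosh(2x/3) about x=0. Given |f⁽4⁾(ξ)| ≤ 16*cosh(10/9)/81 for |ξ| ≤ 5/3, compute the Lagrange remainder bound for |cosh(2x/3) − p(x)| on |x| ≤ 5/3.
1250*cosh(10/9)/19683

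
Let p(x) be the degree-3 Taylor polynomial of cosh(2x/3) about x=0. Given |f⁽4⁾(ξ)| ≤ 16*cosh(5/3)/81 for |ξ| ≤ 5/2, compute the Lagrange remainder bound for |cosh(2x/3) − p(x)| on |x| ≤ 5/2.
625*cosh(5/3)/1944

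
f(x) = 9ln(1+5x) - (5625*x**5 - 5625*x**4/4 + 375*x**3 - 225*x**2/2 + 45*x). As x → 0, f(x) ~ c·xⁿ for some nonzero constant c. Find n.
6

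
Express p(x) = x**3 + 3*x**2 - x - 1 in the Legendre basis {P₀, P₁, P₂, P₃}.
(-2/5)P₁ + (2)P₂ + (2/5)P₃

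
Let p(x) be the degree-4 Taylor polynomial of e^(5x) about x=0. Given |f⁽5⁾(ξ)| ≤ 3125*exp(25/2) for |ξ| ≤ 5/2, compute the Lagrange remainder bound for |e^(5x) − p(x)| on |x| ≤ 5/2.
1953125*exp(25/2)/768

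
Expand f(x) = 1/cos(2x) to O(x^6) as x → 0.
1 + 2*x**2 + 10*x**4/3 + O(x**6)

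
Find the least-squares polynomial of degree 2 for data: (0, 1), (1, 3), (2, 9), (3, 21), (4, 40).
46/35 + (-64/35)x + (20/7)x²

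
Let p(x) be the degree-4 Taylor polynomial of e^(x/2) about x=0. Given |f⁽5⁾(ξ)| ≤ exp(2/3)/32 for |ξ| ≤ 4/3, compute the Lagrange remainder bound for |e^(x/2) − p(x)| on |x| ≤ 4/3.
4*exp(2/3)/3645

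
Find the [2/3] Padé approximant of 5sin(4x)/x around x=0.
(20 - 112*x**2/3)/(4*x**2/5 + 1)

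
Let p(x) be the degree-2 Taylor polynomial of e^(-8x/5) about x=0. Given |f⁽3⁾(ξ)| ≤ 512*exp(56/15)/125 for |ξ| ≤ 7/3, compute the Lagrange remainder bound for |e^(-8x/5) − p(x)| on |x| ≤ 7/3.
87808*exp(56/15)/10125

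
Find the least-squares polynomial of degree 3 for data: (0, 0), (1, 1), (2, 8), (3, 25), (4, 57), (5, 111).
-13/126 + (457/756)x + (-5/63)x² + (95/108)x³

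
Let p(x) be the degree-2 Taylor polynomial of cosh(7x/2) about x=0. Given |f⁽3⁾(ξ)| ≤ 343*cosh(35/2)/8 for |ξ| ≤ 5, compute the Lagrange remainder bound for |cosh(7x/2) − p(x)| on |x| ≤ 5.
42875*cosh(35/2)/48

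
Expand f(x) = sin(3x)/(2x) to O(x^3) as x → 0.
3/2 - 9*x**2/4 + O(x**3)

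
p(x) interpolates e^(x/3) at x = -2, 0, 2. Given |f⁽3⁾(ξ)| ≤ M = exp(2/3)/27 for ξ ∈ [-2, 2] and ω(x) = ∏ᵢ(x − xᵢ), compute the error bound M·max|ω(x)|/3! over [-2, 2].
8*sqrt(3)*exp(2/3)/729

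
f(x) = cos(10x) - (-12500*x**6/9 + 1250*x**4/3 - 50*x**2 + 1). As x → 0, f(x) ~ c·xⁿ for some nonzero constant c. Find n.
8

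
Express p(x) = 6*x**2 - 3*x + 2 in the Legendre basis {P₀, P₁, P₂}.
(4)P₀ + (-3)P₁ + (4)P₂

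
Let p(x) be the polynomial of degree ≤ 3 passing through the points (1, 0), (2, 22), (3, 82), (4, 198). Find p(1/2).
-19/8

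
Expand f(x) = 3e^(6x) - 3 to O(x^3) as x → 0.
18*x + 54*x**2 + O(x**3)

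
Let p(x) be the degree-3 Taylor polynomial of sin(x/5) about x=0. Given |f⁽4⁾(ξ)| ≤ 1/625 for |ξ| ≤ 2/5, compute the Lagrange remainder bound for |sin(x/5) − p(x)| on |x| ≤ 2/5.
2/1171875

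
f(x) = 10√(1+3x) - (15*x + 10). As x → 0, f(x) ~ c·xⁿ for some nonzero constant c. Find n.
2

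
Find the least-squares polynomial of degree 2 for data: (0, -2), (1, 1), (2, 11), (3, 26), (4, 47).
-15/7 + (41/70)x + (41/14)x²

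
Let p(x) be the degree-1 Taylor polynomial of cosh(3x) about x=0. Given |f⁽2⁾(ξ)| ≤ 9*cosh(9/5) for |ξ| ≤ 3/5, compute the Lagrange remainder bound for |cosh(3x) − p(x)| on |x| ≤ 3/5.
81*cosh(9/5)/50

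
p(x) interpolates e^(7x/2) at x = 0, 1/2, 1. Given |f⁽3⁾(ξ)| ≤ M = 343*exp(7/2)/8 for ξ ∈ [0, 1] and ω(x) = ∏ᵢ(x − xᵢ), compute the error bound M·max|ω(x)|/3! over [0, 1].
343*sqrt(3)*exp(7/2)/1728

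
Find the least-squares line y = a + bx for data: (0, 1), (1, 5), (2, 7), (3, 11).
a = 6/5, b = 16/5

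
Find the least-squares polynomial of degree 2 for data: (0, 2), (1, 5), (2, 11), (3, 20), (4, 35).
79/35 + (27/70)x + (27/14)x²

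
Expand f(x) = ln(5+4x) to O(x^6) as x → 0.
log(5) + 4*x/5 - 8*x**2/25 + 64*x**3/375 - 64*x**4/625 + 1024*x**5/15625 + O(x**6)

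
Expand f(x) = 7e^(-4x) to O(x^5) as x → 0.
7 - 28*x + 56*x**2 - 224*x**3/3 + 224*x**4/3 + O(x**5)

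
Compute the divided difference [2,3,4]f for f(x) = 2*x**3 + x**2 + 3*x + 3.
19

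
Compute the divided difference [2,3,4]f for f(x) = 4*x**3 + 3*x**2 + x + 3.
39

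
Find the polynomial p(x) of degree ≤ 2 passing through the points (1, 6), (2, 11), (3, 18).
x**2 + 2*x + 3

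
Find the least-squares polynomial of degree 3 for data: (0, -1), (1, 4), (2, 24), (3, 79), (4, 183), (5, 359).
-22/21 + (439/126)x + (-121/84)x² + (109/36)x³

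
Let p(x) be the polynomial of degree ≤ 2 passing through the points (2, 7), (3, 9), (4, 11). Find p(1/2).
4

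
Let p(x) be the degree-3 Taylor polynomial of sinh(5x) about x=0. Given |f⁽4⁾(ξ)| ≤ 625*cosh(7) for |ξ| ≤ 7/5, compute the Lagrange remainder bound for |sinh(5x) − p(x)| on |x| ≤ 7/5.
2401*cosh(7)/24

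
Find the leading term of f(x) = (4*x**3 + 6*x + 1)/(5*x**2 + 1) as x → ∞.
4*x/5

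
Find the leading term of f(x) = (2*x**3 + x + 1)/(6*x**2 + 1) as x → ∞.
x/3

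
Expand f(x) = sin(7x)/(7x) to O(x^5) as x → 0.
1 - 49*x**2/6 + 2401*x**4/120 + O(x**5)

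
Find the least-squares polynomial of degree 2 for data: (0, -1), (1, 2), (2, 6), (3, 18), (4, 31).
-4/5 + (2)x²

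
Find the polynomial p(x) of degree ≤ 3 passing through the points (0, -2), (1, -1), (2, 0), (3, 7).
x**3 - 3*x**2 + 3*x - 2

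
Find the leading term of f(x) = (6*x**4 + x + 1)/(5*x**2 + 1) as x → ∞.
6*x**2/5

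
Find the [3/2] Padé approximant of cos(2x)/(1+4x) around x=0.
(172*x**3/21 - 43*x**2/21 - 4*x + 1)/(1 - 337*x**2/21)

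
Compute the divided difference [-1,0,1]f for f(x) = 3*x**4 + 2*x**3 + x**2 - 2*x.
4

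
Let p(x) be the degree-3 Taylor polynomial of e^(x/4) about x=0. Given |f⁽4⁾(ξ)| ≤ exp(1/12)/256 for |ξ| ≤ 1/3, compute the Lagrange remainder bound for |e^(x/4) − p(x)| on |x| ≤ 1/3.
exp(1/12)/497664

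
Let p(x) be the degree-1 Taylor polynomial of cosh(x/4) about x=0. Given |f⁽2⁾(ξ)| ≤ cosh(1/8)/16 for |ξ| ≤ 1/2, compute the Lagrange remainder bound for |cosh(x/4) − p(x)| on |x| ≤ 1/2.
cosh(1/8)/128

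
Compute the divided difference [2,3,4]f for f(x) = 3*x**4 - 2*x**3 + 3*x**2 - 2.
150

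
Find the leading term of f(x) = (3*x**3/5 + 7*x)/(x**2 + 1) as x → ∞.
3*x/5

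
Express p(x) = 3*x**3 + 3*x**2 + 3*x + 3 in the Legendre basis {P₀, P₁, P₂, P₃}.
(4)P₀ + (24/5)P₁ + (2)P₂ + (6/5)P₃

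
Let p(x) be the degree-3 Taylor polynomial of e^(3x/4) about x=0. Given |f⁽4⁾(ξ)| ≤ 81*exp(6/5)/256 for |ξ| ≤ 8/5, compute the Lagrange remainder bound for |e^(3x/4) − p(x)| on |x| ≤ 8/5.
54*exp(6/5)/625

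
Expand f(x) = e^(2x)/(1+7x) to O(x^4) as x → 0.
1 - 5*x + 37*x**2 - 773*x**3/3 + O(x**4)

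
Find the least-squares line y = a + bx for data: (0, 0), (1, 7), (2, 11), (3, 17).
a = 1/2, b = 11/2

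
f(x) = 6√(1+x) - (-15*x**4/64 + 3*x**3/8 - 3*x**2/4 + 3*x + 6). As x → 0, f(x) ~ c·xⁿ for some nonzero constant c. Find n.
5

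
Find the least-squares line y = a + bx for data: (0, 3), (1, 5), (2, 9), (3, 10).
a = 3, b = 5/2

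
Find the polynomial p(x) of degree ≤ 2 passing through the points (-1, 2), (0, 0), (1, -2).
-2*x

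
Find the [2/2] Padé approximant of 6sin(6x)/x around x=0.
(36 - 756*x**2/5)/(9*x**2/5 + 1)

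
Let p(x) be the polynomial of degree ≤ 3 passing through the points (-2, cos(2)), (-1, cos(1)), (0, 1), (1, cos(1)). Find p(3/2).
-35/16 - 5*cos(2)/16 + 7*cos(1)/2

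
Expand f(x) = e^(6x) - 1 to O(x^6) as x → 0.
6*x + 18*x**2 + 36*x**3 + 54*x**4 + 324*x**5/5 + O(x**6)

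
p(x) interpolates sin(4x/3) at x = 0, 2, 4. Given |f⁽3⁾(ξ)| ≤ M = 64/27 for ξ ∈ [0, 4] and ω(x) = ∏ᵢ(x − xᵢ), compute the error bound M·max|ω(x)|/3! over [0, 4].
512*sqrt(3)/729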